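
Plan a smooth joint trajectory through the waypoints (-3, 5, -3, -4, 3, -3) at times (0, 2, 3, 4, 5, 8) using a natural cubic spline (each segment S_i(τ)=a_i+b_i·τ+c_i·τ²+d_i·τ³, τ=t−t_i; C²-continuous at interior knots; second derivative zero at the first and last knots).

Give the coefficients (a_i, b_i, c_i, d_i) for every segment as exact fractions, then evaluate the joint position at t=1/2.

  seg 0: a=-3 b=5732/665 c=0 d=-768/665
  seg 1: a=5 b=-3484/665 c=-4608/665 d=396/95
  seg 2: a=-3 b=-4384/665 c=3708/665 d=11/665
  seg 3: a=-4 b=613/133 c=3741/665 d=-2151/665
  seg 4: a=3 b=4094/665 c=-2712/665 d=904/1995
S(1/2) = 155/133

Δ: Δ0=4, Δ1=-8, Δ2=-1, Δ3=7, Δ4=-2
row 1: diag=6, rhs=-72; c'=1/6, d'=-12
row 2: denom=4−1·1/6=23/6; d'=(42−1·-12)/(23/6)=324/23
row 3: denom=4−1·6/23=86/23; d'=(48−1·324/23)/(86/23)=390/43
row 4: denom=8−1·23/86=665/86; d'=(-54−1·390/43)/(665/86)=-5424/665
back: M4=-5424/665
back: M3=390/43−23/86·-5424/665=7482/665
back: M2=324/23−6/23·7482/665=7416/665
back: M1=-12−1/6·7416/665=-9216/665
M: M0=0, M1=-9216/665, M2=7416/665, M3=7482/665, M4=-5424/665, M5=0
seg 0: a=-3, c=M0/2=0, d=(M1−M0)/(6·2)=-768/665, b=Δ0−h0·(2M0+M1)/6=5732/665
seg 1: a=5, c=M1/2=-4608/665, d=(M2−M1)/(6·1)=396/95, b=Δ1−h1·(2M1+M2)/6=-3484/665
seg 2: a=-3, c=M2/2=3708/665, d=(M3−M2)/(6·1)=11/665, b=Δ2−h2·(2M2+M3)/6=-4384/665
seg 3: a=-4, c=M3/2=3741/665, d=(M4−M3)/(6·1)=-2151/665, b=Δ3−h3·(2M3+M4)/6=613/133
seg 4: a=3, c=M4/2=-2712/665, d=(M5−M4)/(6·3)=904/1995, b=Δ4−h4·(2M4+M5)/6=4094/665
t_q=1/2 → seg 0, τ=1/2; S=-3+5732/665·τ+0·τ²+-768/665·τ³=155/133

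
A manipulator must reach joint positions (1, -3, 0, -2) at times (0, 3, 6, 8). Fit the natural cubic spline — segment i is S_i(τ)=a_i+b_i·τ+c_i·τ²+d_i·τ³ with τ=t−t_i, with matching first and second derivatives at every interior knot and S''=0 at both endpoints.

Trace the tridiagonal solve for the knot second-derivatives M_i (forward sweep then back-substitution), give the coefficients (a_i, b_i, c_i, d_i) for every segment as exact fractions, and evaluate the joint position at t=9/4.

  seg 0: a=1 b=-236/111 c=0 d=88/999
  seg 1: a=-3 b=28/111 c=88/111 d=-181/999
  seg 2: a=0 b=13/111 c=-31/37 d=31/222
S(9/4) = -823/296

Δ: Δ0=-4/3, Δ1=1, Δ2=-1
row 1: diag=12, rhs=14; c'=1/4, d'=7/6
row 2: denom=10−3·1/4=37/4; d'=(-12−3·7/6)/(37/4)=-62/37
back: M2=-62/37
back: M1=7/6−1/4·-62/37=176/111
M: M0=0, M1=176/111, M2=-62/37, M3=0
seg 0: a=1, c=M0/2=0, d=(M1−M0)/(6·3)=88/999, b=Δ0−h0·(2M0+M1)/6=-236/111
seg 1: a=-3, c=M1/2=88/111, d=(M2−M1)/(6·3)=-181/999, b=Δ1−h1·(2M1+M2)/6=28/111
seg 2: a=0, c=M2/2=-31/37, d=(M3−M2)/(6·2)=31/222, b=Δ2−h2·(2M2+M3)/6=13/111
t_q=9/4 → seg 0, τ=9/4; S=1+-236/111·τ+0·τ²+88/999·τ³=-823/296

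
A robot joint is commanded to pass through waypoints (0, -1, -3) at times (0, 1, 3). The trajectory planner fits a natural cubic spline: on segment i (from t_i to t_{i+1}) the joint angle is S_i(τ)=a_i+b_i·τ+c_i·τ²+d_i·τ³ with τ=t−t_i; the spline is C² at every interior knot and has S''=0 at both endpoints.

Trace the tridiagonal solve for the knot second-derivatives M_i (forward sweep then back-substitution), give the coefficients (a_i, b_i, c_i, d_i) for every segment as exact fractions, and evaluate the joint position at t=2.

Δ: Δ0=-1, Δ1=-1
row 1: diag=6, rhs=0; c'=1/3, d'=0
back: M1=0
M: M0=0, M1=0, M2=0
seg 0: a=0, c=M0/2=0, d=(M1−M0)/(6·1)=0, b=Δ0−h0·(2M0+M1)/6=-1
seg 1: a=-1, c=M1/2=0, d=(M2−M1)/(6·2)=0, b=Δ1−h1·(2M1+M2)/6=-1
t_q=2 → seg 1, τ=1; S=-1+-1·τ+0·τ²+0·τ³=-2

  seg 0: a=0 b=-1 c=0 d=0
  seg 1: a=-1 b=-1 c=0 d=0
S(2) = -2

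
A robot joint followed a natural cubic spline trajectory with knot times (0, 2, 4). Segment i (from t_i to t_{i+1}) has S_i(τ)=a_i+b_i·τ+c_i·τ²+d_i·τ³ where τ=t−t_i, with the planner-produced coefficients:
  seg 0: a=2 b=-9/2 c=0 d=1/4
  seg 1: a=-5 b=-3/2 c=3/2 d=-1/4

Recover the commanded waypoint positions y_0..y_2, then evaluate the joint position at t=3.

y_0 = S_0(0) = a_0 = 2
y_1 = S_1(0) = a_1 = -5
y_2 = S_1(2) = -4
t_q=3 is in segment 1 (τ=1); S_1(τ)=-21/4

y_0=2 y_1=-5 y_2=-4
S(3) = -21/4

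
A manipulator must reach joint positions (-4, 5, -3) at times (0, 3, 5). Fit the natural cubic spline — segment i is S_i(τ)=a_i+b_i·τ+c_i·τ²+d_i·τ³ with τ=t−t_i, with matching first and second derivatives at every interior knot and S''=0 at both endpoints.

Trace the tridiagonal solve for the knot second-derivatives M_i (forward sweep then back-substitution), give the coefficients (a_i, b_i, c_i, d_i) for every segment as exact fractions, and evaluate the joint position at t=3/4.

  seg 0: a=-4 b=51/10 c=0 d=-7/30
  seg 1: a=5 b=-6/5 c=-21/10 d=7/20
S(3/4) = -35/128

Δ: Δ0=3, Δ1=-4
row 1: diag=10, rhs=-42; c'=1/5, d'=-21/5
back: M1=-21/5
M: M0=0, M1=-21/5, M2=0
seg 0: a=-4, c=M0/2=0, d=(M1−M0)/(6·3)=-7/30, b=Δ0−h0·(2M0+M1)/6=51/10
seg 1: a=5, c=M1/2=-21/10, d=(M2−M1)/(6·2)=7/20, b=Δ1−h1·(2M1+M2)/6=-6/5
t_q=3/4 → seg 0, τ=3/4; S=-4+51/10·τ+0·τ²+-7/30·τ³=-35/128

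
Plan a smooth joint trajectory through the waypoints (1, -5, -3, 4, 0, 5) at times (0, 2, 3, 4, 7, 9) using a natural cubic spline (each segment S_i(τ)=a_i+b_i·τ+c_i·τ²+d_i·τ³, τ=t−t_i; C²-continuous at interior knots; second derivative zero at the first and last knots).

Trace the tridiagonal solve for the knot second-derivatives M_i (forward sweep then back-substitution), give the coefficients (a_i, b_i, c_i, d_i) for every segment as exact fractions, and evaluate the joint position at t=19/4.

Δ: Δ0=-3, Δ1=2, Δ2=7, Δ3=-4/3, Δ4=5/2
row 1: diag=6, rhs=30; c'=1/6, d'=5
row 2: denom=4−1·1/6=23/6; d'=(30−1·5)/(23/6)=150/23
row 3: denom=8−1·6/23=178/23; d'=(-50−1·150/23)/(178/23)=-650/89
row 4: denom=10−3·69/178=1573/178; d'=(23−3·-650/89)/(1573/178)=7994/1573
back: M4=7994/1573
back: M3=-650/89−69/178·7994/1573=-14587/1573
back: M2=150/23−6/23·-14587/1573=14064/1573
back: M1=5−1/6·14064/1573=5521/1573
M: M0=0, M1=5521/1573, M2=14064/1573, M3=-14587/1573, M4=7994/1573, M5=0
seg 0: a=1, c=M0/2=0, d=(M1−M0)/(6·2)=5521/18876, b=Δ0−h0·(2M0+M1)/6=-19678/4719
seg 1: a=-5, c=M1/2=5521/3146, d=(M2−M1)/(6·1)=8543/9438, b=Δ1−h1·(2M1+M2)/6=-3115/4719
seg 2: a=-3, c=M2/2=7032/1573, d=(M3−M2)/(6·1)=-28651/9438, b=Δ2−h2·(2M2+M3)/6=4775/858
seg 3: a=4, c=M3/2=-14587/3146, d=(M4−M3)/(6·3)=193/242, b=Δ3−h3·(2M3+M4)/6=25478/4719
seg 4: a=0, c=M4/2=3997/1573, d=(M5−M4)/(6·2)=-3997/9438, b=Δ4−h4·(2M4+M5)/6=-8381/9438
t_q=19/4 → seg 3, τ=3/4; S=4+25478/4719·τ+-14587/3146·τ²+193/242·τ³=105753/18304

  seg 0: a=1 b=-19678/4719 c=0 d=5521/18876
  seg 1: a=-5 b=-3115/4719 c=5521/3146 d=8543/9438
  seg 2: a=-3 b=4775/858 c=7032/1573 d=-28651/9438
  seg 3: a=4 b=25478/4719 c=-14587/3146 d=193/242
  seg 4: a=0 b=-8381/9438 c=3997/1573 d=-3997/9438
S(19/4) = 105753/18304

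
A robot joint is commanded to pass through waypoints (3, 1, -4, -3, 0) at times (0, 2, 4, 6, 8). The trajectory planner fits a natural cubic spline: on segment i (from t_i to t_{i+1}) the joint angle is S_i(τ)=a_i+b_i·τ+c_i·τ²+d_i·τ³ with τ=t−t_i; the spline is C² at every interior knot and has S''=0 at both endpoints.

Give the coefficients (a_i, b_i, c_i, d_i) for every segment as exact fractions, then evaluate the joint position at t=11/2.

Δ: Δ0=-1, Δ1=-5/2, Δ2=1/2, Δ3=3/2
row 1: diag=8, rhs=-9; c'=1/4, d'=-9/8
row 2: denom=8−2·1/4=15/2; d'=(18−2·-9/8)/(15/2)=27/10
row 3: denom=8−2·4/15=112/15; d'=(6−2·27/10)/(112/15)=9/112
back: M3=9/112
back: M2=27/10−4/15·9/112=75/28
back: M1=-9/8−1/4·75/28=-201/112
M: M0=0, M1=-201/112, M2=75/28, M3=9/112, M4=0
seg 0: a=3, c=M0/2=0, d=(M1−M0)/(6·2)=-67/448, b=Δ0−h0·(2M0+M1)/6=-45/112
seg 1: a=1, c=M1/2=-201/224, d=(M2−M1)/(6·2)=167/448, b=Δ1−h1·(2M1+M2)/6=-123/56
seg 2: a=-4, c=M2/2=75/56, d=(M3−M2)/(6·2)=-97/448, b=Δ2−h2·(2M2+M3)/6=-21/16
seg 3: a=-3, c=M3/2=9/224, d=(M4−M3)/(6·2)=-3/448, b=Δ3−h3·(2M3+M4)/6=81/56
t_q=11/2 → seg 2, τ=3/2; S=-4+-21/16·τ+75/56·τ²+-97/448·τ³=-13211/3584

  seg 0: a=3 b=-45/112 c=0 d=-67/448
  seg 1: a=1 b=-123/56 c=-201/224 d=167/448
  seg 2: a=-4 b=-21/16 c=75/56 d=-97/448
  seg 3: a=-3 b=81/56 c=9/224 d=-3/448
S(11/2) = -13211/3584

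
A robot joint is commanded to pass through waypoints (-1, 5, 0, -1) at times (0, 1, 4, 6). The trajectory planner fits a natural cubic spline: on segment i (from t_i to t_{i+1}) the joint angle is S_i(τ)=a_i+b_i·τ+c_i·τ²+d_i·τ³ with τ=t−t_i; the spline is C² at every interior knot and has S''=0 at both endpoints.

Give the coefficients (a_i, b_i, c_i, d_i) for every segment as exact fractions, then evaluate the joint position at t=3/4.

Δ: Δ0=6, Δ1=-5/3, Δ2=-1/2
row 1: diag=8, rhs=-46; c'=3/8, d'=-23/4
row 2: denom=10−3·3/8=71/8; d'=(7−3·-23/4)/(71/8)=194/71
back: M2=194/71
back: M1=-23/4−3/8·194/71=-481/71
M: M0=0, M1=-481/71, M2=194/71, M3=0
seg 0: a=-1, c=M0/2=0, d=(M1−M0)/(6·1)=-481/426, b=Δ0−h0·(2M0+M1)/6=3037/426
seg 1: a=5, c=M1/2=-481/142, d=(M2−M1)/(6·3)=75/142, b=Δ1−h1·(2M1+M2)/6=797/213
seg 2: a=0, c=M2/2=97/71, d=(M3−M2)/(6·2)=-97/426, b=Δ2−h2·(2M2+M3)/6=-989/426
t_q=3/4 → seg 0, τ=3/4; S=-1+3037/426·τ+0·τ²+-481/426·τ³=35175/9088

  seg 0: a=-1 b=3037/426 c=0 d=-481/426
  seg 1: a=5 b=797/213 c=-481/142 d=75/142
  seg 2: a=0 b=-989/426 c=97/71 d=-97/426
S(3/4) = 35175/9088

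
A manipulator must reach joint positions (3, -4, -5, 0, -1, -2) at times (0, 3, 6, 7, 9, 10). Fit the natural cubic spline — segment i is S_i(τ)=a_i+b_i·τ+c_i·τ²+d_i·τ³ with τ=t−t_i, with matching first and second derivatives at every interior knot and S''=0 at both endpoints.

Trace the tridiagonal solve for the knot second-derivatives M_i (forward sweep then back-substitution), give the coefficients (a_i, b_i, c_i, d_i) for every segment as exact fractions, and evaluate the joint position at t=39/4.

Δ: Δ0=-7/3, Δ1=-1/3, Δ2=5, Δ3=-1/2, Δ4=-1
row 1: diag=12, rhs=12; c'=1/4, d'=1
row 2: denom=8−3·1/4=29/4; d'=(32−3·1)/(29/4)=4
row 3: denom=6−1·4/29=170/29; d'=(-33−1·4)/(170/29)=-1073/170
row 4: denom=6−2·29/85=452/85; d'=(-3−2·-1073/170)/(452/85)=409/226
back: M4=409/226
back: M3=-1073/170−29/85·409/226=-783/113
back: M2=4−4/29·-783/113=560/113
back: M1=1−1/4·560/113=-27/113
M: M0=0, M1=-27/113, M2=560/113, M3=-783/113, M4=409/226, M5=0
seg 0: a=3, c=M0/2=0, d=(M1−M0)/(6·3)=-3/226, b=Δ0−h0·(2M0+M1)/6=-1501/678
seg 1: a=-4, c=M1/2=-27/226, d=(M2−M1)/(6·3)=587/2034, b=Δ1−h1·(2M1+M2)/6=-872/339
seg 2: a=-5, c=M2/2=280/113, d=(M3−M2)/(6·1)=-1343/678, b=Δ2−h2·(2M2+M3)/6=3053/678
seg 3: a=0, c=M3/2=-783/226, d=(M4−M3)/(6·2)=1975/2712, b=Δ3−h3·(2M3+M4)/6=1192/339
seg 4: a=-1, c=M4/2=409/452, d=(M5−M4)/(6·1)=-409/1356, b=Δ4−h4·(2M4+M5)/6=-1087/678
t_q=39/4 → seg 4, τ=3/4; S=-1+-1087/678·τ+409/452·τ²+-409/1356·τ³=-52669/28928

  seg 0: a=3 b=-1501/678 c=0 d=-3/226
  seg 1: a=-4 b=-872/339 c=-27/226 d=587/2034
  seg 2: a=-5 b=3053/678 c=280/113 d=-1343/678
  seg 3: a=0 b=1192/339 c=-783/226 d=1975/2712
  seg 4: a=-1 b=-1087/678 c=409/452 d=-409/1356
S(39/4) = -52669/28928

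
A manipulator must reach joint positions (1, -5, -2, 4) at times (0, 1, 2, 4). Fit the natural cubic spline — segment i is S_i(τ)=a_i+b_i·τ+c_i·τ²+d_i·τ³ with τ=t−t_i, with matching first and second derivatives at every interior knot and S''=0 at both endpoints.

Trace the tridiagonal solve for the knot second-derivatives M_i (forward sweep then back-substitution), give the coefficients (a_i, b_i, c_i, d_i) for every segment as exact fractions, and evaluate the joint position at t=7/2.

  seg 0: a=1 b=-192/23 c=0 d=54/23
  seg 1: a=-5 b=-30/23 c=162/23 d=-63/23
  seg 2: a=-2 b=105/23 c=-27/23 d=9/46
S(7/2) = 1055/368

Δ: Δ0=-6, Δ1=3, Δ2=3
row 1: diag=4, rhs=54; c'=1/4, d'=27/2
row 2: denom=6−1·1/4=23/4; d'=(0−1·27/2)/(23/4)=-54/23
back: M2=-54/23
back: M1=27/2−1/4·-54/23=324/23
M: M0=0, M1=324/23, M2=-54/23, M3=0
seg 0: a=1, c=M0/2=0, d=(M1−M0)/(6·1)=54/23, b=Δ0−h0·(2M0+M1)/6=-192/23
seg 1: a=-5, c=M1/2=162/23, d=(M2−M1)/(6·1)=-63/23, b=Δ1−h1·(2M1+M2)/6=-30/23
seg 2: a=-2, c=M2/2=-27/23, d=(M3−M2)/(6·2)=9/46, b=Δ2−h2·(2M2+M3)/6=105/23
t_q=7/2 → seg 2, τ=3/2; S=-2+105/23·τ+-27/23·τ²+9/46·τ³=1055/368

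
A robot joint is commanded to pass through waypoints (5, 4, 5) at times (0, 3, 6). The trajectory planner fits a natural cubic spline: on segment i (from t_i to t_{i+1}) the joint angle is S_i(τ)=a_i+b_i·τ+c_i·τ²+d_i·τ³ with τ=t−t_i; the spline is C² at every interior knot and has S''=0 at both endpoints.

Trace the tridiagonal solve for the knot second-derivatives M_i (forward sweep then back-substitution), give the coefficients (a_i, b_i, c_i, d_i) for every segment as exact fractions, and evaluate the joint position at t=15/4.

Δ: Δ0=-1/3, Δ1=1/3
row 1: diag=12, rhs=4; c'=1/4, d'=1/3
back: M1=1/3
M: M0=0, M1=1/3, M2=0
seg 0: a=5, c=M0/2=0, d=(M1−M0)/(6·3)=1/54, b=Δ0−h0·(2M0+M1)/6=-1/2
seg 1: a=4, c=M1/2=1/6, d=(M2−M1)/(6·3)=-1/54, b=Δ1−h1·(2M1+M2)/6=0
t_q=15/4 → seg 1, τ=3/4; S=4+0·τ+1/6·τ²+-1/54·τ³=523/128

  seg 0: a=5 b=-1/2 c=0 d=1/54
  seg 1: a=4 b=0 c=1/6 d=-1/54
S(15/4) = 523/128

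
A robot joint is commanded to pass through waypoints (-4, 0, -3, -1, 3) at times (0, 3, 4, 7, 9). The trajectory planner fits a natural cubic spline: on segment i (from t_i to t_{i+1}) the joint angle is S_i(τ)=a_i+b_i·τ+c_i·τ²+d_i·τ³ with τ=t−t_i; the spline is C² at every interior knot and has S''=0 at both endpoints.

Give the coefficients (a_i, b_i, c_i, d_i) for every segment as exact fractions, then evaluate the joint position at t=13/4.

Δ: Δ0=4/3, Δ1=-3, Δ2=2/3, Δ3=2
row 1: diag=8, rhs=-26; c'=1/8, d'=-13/4
row 2: denom=8−1·1/8=63/8; d'=(22−1·-13/4)/(63/8)=202/63
row 3: denom=10−3·8/21=62/7; d'=(8−3·202/63)/(62/7)=-17/93
back: M3=-17/93
back: M2=202/63−8/21·-17/93=914/279
back: M1=-13/4−1/8·914/279=-1021/279
M: M0=0, M1=-1021/279, M2=914/279, M3=-17/93, M4=0
seg 0: a=-4, c=M0/2=0, d=(M1−M0)/(6·3)=-1021/5022, b=Δ0−h0·(2M0+M1)/6=1765/558
seg 1: a=0, c=M1/2=-1021/558, d=(M2−M1)/(6·1)=215/186, b=Δ1−h1·(2M1+M2)/6=-649/279
seg 2: a=-3, c=M2/2=457/279, d=(M3−M2)/(6·3)=-965/5022, b=Δ2−h2·(2M2+M3)/6=-1405/558
seg 3: a=-1, c=M3/2=-17/186, d=(M4−M3)/(6·2)=17/1116, b=Δ3−h3·(2M3+M4)/6=592/279
t_q=13/4 → seg 1, τ=1/4; S=0+-649/279·τ+-1021/558·τ²+215/186·τ³=-8069/11904

  seg 0: a=-4 b=1765/558 c=0 d=-1021/5022
  seg 1: a=0 b=-649/279 c=-1021/558 d=215/186
  seg 2: a=-3 b=-1405/558 c=457/279 d=-965/5022
  seg 3: a=-1 b=592/279 c=-17/186 d=17/1116
S(13/4) = -8069/11904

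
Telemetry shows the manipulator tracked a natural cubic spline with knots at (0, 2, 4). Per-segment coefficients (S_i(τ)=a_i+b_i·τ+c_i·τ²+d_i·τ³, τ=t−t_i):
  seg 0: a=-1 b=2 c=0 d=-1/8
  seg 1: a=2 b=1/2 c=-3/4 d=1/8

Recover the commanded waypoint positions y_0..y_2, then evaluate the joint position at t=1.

y_0 = S_0(0) = a_0 = -1
y_1 = S_1(0) = a_1 = 2
y_2 = S_1(2) = 1
t_q=1 is in segment 0 (τ=1); S_0(τ)=7/8

y_0=-1 y_1=2 y_2=1
S(1) = 7/8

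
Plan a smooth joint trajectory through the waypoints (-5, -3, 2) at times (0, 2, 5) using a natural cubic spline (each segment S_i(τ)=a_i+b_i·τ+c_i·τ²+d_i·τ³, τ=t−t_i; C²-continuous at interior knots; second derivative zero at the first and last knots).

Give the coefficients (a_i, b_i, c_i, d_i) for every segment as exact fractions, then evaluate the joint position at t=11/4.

  seg 0: a=-5 b=13/15 c=0 d=1/30
  seg 1: a=-3 b=19/15 c=1/5 d=-1/45
S(11/4) = -623/320

Δ: Δ0=1, Δ1=5/3
row 1: diag=10, rhs=4; c'=3/10, d'=2/5
back: M1=2/5
M: M0=0, M1=2/5, M2=0
seg 0: a=-5, c=M0/2=0, d=(M1−M0)/(6·2)=1/30, b=Δ0−h0·(2M0+M1)/6=13/15
seg 1: a=-3, c=M1/2=1/5, d=(M2−M1)/(6·3)=-1/45, b=Δ1−h1·(2M1+M2)/6=19/15
t_q=11/4 → seg 1, τ=3/4; S=-3+19/15·τ+1/5·τ²+-1/45·τ³=-623/320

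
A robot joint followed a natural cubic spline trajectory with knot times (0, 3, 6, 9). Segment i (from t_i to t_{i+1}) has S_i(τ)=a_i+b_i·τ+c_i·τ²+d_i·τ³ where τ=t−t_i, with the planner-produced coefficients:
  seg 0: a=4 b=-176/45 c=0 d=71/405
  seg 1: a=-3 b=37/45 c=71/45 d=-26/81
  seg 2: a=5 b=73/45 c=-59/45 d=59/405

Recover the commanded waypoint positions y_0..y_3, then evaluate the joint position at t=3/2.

y_0=4 y_1=-3 y_2=5 y_3=2
S(3/2) = -51/40

y_0 = S_0(0) = a_0 = 4
y_1 = S_1(0) = a_1 = -3
y_2 = S_2(0) = a_2 = 5
y_3 = S_2(3) = 2
t_q=3/2 is in segment 0 (τ=3/2); S_0(τ)=-51/40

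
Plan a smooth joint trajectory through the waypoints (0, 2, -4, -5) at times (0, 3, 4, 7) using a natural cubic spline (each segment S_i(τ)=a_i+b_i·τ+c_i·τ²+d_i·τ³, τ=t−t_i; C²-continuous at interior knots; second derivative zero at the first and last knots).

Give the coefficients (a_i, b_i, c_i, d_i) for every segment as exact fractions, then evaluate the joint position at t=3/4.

Δ: Δ0=2/3, Δ1=-6, Δ2=-1/3
row 1: diag=8, rhs=-40; c'=1/8, d'=-5
row 2: denom=8−1·1/8=63/8; d'=(34−1·-5)/(63/8)=104/21
back: M2=104/21
back: M1=-5−1/8·104/21=-118/21
M: M0=0, M1=-118/21, M2=104/21, M3=0
seg 0: a=0, c=M0/2=0, d=(M1−M0)/(6·3)=-59/189, b=Δ0−h0·(2M0+M1)/6=73/21
seg 1: a=2, c=M1/2=-59/21, d=(M2−M1)/(6·1)=37/21, b=Δ1−h1·(2M1+M2)/6=-104/21
seg 2: a=-4, c=M2/2=52/21, d=(M3−M2)/(6·3)=-52/189, b=Δ2−h2·(2M2+M3)/6=-37/7
t_q=3/4 → seg 0, τ=3/4; S=0+73/21·τ+0·τ²+-59/189·τ³=1109/448

  seg 0: a=0 b=73/21 c=0 d=-59/189
  seg 1: a=2 b=-104/21 c=-59/21 d=37/21
  seg 2: a=-4 b=-37/7 c=52/21 d=-52/189
S(3/4) = 1109/448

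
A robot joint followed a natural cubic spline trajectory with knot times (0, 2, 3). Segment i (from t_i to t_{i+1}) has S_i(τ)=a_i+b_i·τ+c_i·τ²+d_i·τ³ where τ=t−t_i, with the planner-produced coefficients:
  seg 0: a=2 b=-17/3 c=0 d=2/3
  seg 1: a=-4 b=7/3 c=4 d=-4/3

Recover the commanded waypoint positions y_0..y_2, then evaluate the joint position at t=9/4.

y_0 = S_0(0) = a_0 = 2
y_1 = S_1(0) = a_1 = -4
y_2 = S_1(1) = 1
t_q=9/4 is in segment 1 (τ=1/4); S_1(τ)=-51/16

y_0=2 y_1=-4 y_2=1
S(9/4) = -51/16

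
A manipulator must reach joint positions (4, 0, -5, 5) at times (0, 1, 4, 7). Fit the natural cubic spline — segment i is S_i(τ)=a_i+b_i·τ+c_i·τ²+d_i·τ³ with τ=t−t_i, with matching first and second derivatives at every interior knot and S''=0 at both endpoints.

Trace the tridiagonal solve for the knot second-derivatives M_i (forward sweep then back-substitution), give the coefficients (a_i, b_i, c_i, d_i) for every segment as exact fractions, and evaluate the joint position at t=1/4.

Δ: Δ0=-4, Δ1=-5/3, Δ2=10/3
row 1: diag=8, rhs=14; c'=3/8, d'=7/4
row 2: denom=12−3·3/8=87/8; d'=(30−3·7/4)/(87/8)=66/29
back: M2=66/29
back: M1=7/4−3/8·66/29=26/29
M: M0=0, M1=26/29, M2=66/29, M3=0
seg 0: a=4, c=M0/2=0, d=(M1−M0)/(6·1)=13/87, b=Δ0−h0·(2M0+M1)/6=-361/87
seg 1: a=0, c=M1/2=13/29, d=(M2−M1)/(6·3)=20/261, b=Δ1−h1·(2M1+M2)/6=-322/87
seg 2: a=-5, c=M2/2=33/29, d=(M3−M2)/(6·3)=-11/87, b=Δ2−h2·(2M2+M3)/6=92/87
t_q=1/4 → seg 0, τ=1/4; S=4+-361/87·τ+0·τ²+13/87·τ³=5503/1856

  seg 0: a=4 b=-361/87 c=0 d=13/87
  seg 1: a=0 b=-322/87 c=13/29 d=20/261
  seg 2: a=-5 b=92/87 c=33/29 d=-11/87
S(1/4) = 5503/1856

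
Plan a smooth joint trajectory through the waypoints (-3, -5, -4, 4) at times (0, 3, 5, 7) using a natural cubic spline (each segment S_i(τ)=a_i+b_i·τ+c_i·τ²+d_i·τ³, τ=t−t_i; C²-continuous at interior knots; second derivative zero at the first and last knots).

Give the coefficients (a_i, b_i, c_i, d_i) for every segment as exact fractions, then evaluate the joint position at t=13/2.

  seg 0: a=-3 b=-173/228 c=0 d=7/684
  seg 1: a=-5 b=-55/114 c=7/76 d=91/456
  seg 2: a=-4 b=130/57 c=49/38 d=-49/228
S(13/2) = 971/608

Δ: Δ0=-2/3, Δ1=1/2, Δ2=4
row 1: diag=10, rhs=7; c'=1/5, d'=7/10
row 2: denom=8−2·1/5=38/5; d'=(21−2·7/10)/(38/5)=49/19
back: M2=49/19
back: M1=7/10−1/5·49/19=7/38
M: M0=0, M1=7/38, M2=49/19, M3=0
seg 0: a=-3, c=M0/2=0, d=(M1−M0)/(6·3)=7/684, b=Δ0−h0·(2M0+M1)/6=-173/228
seg 1: a=-5, c=M1/2=7/76, d=(M2−M1)/(6·2)=91/456, b=Δ1−h1·(2M1+M2)/6=-55/114
seg 2: a=-4, c=M2/2=49/38, d=(M3−M2)/(6·2)=-49/228, b=Δ2−h2·(2M2+M3)/6=130/57
t_q=13/2 → seg 2, τ=3/2; S=-4+130/57·τ+49/38·τ²+-49/228·τ³=971/608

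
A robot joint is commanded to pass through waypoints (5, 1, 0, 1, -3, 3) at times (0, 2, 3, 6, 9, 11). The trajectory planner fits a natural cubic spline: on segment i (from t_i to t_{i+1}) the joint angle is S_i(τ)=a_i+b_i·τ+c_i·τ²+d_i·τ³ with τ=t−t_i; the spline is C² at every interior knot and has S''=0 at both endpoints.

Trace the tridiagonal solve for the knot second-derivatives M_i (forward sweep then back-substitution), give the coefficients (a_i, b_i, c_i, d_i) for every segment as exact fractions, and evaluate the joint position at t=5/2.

Δ: Δ0=-2, Δ1=-1, Δ2=1/3, Δ3=-4/3, Δ4=3
row 1: diag=6, rhs=6; c'=1/6, d'=1
row 2: denom=8−1·1/6=47/6; d'=(8−1·1)/(47/6)=42/47
row 3: denom=12−3·18/47=510/47; d'=(-10−3·42/47)/(510/47)=-298/255
row 4: denom=10−3·47/170=1559/170; d'=(26−3·-298/255)/(1559/170)=5016/1559
back: M4=5016/1559
back: M3=-298/255−47/170·5016/1559=-9626/4677
back: M2=42/47−18/47·-9626/4677=2622/1559
back: M1=1−1/6·2622/1559=1122/1559
M: M0=0, M1=1122/1559, M2=2622/1559, M3=-9626/4677, M4=5016/1559, M5=0
seg 0: a=5, c=M0/2=0, d=(M1−M0)/(6·2)=187/3118, b=Δ0−h0·(2M0+M1)/6=-3492/1559
seg 1: a=1, c=M1/2=561/1559, d=(M2−M1)/(6·1)=250/1559, b=Δ1−h1·(2M1+M2)/6=-2370/1559
seg 2: a=0, c=M2/2=1311/1559, d=(M3−M2)/(6·3)=-8746/42093, b=Δ2−h2·(2M2+M3)/6=-498/1559
seg 3: a=1, c=M3/2=-4813/4677, d=(M4−M3)/(6·3)=12337/42093, b=Δ3−h3·(2M3+M4)/6=-1378/1559
seg 4: a=-3, c=M4/2=2508/1559, d=(M5−M4)/(6·2)=-418/1559, b=Δ4−h4·(2M4+M5)/6=1333/1559
t_q=5/2 → seg 1, τ=1/2; S=1+-2370/1559·τ+561/1559·τ²+250/1559·τ³=1091/3118

  seg 0: a=5 b=-3492/1559 c=0 d=187/3118
  seg 1: a=1 b=-2370/1559 c=561/1559 d=250/1559
  seg 2: a=0 b=-498/1559 c=1311/1559 d=-8746/42093
  seg 3: a=1 b=-1378/1559 c=-4813/4677 d=12337/42093
  seg 4: a=-3 b=1333/1559 c=2508/1559 d=-418/1559
S(5/2) = 1091/3118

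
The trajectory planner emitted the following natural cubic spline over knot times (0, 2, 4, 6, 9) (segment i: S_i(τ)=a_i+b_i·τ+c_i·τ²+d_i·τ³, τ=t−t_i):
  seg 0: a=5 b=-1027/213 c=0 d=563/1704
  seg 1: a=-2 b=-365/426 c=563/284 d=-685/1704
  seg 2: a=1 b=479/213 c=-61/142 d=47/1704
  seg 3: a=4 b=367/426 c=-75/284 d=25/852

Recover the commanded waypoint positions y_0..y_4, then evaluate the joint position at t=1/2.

y_0=5 y_1=-2 y_2=1 y_3=4 y_4=5
S(1/2) = 11953/4544

y_0 = S_0(0) = a_0 = 5
y_1 = S_1(0) = a_1 = -2
y_2 = S_2(0) = a_2 = 1
y_3 = S_3(0) = a_3 = 4
y_4 = S_3(3) = 5
t_q=1/2 is in segment 0 (τ=1/2); S_0(τ)=11953/4544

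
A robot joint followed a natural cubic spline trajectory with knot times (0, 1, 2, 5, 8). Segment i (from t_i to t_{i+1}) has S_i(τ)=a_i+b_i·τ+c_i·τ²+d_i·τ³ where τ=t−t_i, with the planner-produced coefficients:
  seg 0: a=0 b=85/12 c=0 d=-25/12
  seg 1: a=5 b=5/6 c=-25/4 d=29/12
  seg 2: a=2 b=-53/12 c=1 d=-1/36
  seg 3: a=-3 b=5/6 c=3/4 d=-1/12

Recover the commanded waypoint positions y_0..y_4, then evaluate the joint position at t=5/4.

y_0 = S_0(0) = a_0 = 0
y_1 = S_1(0) = a_1 = 5
y_2 = S_2(0) = a_2 = 2
y_3 = S_3(0) = a_3 = -3
y_4 = S_3(3) = 4
t_q=5/4 is in segment 1 (τ=1/4); S_1(τ)=1243/256

y_0=0 y_1=5 y_2=2 y_3=-3 y_4=4
S(5/4) = 1243/256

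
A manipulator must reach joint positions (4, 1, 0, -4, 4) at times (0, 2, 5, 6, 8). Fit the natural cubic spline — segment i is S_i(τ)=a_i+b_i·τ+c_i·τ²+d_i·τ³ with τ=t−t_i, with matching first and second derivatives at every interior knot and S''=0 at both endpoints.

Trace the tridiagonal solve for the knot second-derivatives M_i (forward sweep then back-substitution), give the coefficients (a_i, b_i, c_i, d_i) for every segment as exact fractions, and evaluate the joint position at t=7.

Δ: Δ0=-3/2, Δ1=-1/3, Δ2=-4, Δ3=4
row 1: diag=10, rhs=7; c'=3/10, d'=7/10
row 2: denom=8−3·3/10=71/10; d'=(-22−3·7/10)/(71/10)=-241/71
row 3: denom=6−1·10/71=416/71; d'=(48−1·-241/71)/(416/71)=3649/416
back: M3=3649/416
back: M2=-241/71−10/71·3649/416=-963/208
back: M1=7/10−3/10·-963/208=869/416
M: M0=0, M1=869/416, M2=-963/208, M3=3649/416, M4=0
seg 0: a=4, c=M0/2=0, d=(M1−M0)/(6·2)=869/4992, b=Δ0−h0·(2M0+M1)/6=-2741/1248
seg 1: a=1, c=M1/2=869/832, d=(M2−M1)/(6·3)=-215/576, b=Δ1−h1·(2M1+M2)/6=-67/624
seg 2: a=0, c=M2/2=-963/416, d=(M3−M2)/(6·1)=5575/2496, b=Δ2−h2·(2M2+M3)/6=-9781/2496
seg 3: a=-4, c=M3/2=3649/832, d=(M4−M3)/(6·2)=-3649/4992, b=Δ3−h3·(2M3+M4)/6=-1153/624
t_q=7 → seg 3, τ=1; S=-4+-1153/624·τ+3649/832·τ²+-3649/4992·τ³=-3649/1664

  seg 0: a=4 b=-2741/1248 c=0 d=869/4992
  seg 1: a=1 b=-67/624 c=869/832 d=-215/576
  seg 2: a=0 b=-9781/2496 c=-963/416 d=5575/2496
  seg 3: a=-4 b=-1153/624 c=3649/832 d=-3649/4992
S(7) = -3649/1664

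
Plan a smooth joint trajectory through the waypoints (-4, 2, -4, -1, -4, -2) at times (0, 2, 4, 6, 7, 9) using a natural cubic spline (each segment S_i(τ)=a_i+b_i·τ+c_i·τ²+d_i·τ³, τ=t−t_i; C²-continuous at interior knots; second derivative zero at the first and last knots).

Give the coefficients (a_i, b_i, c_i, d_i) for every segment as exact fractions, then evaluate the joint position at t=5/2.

Δ: Δ0=3, Δ1=-3, Δ2=3/2, Δ3=-3, Δ4=1
row 1: diag=8, rhs=-36; c'=1/4, d'=-9/2
row 2: denom=8−2·1/4=15/2; d'=(27−2·-9/2)/(15/2)=24/5
row 3: denom=6−2·4/15=82/15; d'=(-27−2·24/5)/(82/15)=-549/82
row 4: denom=6−1·15/82=477/82; d'=(24−1·-549/82)/(477/82)=839/159
back: M4=839/159
back: M3=-549/82−15/82·839/159=-406/53
back: M2=24/5−4/15·-406/53=1088/159
back: M1=-9/2−1/4·1088/159=-1975/318
M: M0=0, M1=-1975/318, M2=1088/159, M3=-406/53, M4=839/159, M5=0
seg 0: a=-4, c=M0/2=0, d=(M1−M0)/(6·2)=-1975/3816, b=Δ0−h0·(2M0+M1)/6=4837/954
seg 1: a=2, c=M1/2=-1975/636, d=(M2−M1)/(6·2)=4151/3816, b=Δ1−h1·(2M1+M2)/6=-544/477
seg 2: a=-4, c=M2/2=544/159, d=(M3−M2)/(6·2)=-1153/954, b=Δ2−h2·(2M2+M3)/6=-485/954
seg 3: a=-1, c=M3/2=-203/53, d=(M4−M3)/(6·1)=2057/954, b=Δ3−h3·(2M3+M4)/6=-1265/954
seg 4: a=-4, c=M4/2=839/318, d=(M5−M4)/(6·2)=-839/1908, b=Δ4−h4·(2M4+M5)/6=-1201/477
t_q=5/2 → seg 1, τ=1/2; S=2+-544/477·τ+-1975/636·τ²+4151/3816·τ³=8033/10176

  seg 0: a=-4 b=4837/954 c=0 d=-1975/3816
  seg 1: a=2 b=-544/477 c=-1975/636 d=4151/3816
  seg 2: a=-4 b=-485/954 c=544/159 d=-1153/954
  seg 3: a=-1 b=-1265/954 c=-203/53 d=2057/954
  seg 4: a=-4 b=-1201/477 c=839/318 d=-839/1908
S(5/2) = 8033/10176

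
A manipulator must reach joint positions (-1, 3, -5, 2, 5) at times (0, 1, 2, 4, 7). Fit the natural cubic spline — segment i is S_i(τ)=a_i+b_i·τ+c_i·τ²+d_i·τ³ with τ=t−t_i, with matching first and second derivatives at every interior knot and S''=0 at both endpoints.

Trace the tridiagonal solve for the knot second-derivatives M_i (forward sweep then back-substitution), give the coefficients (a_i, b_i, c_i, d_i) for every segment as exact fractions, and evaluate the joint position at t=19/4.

Δ: Δ0=4, Δ1=-8, Δ2=7/2, Δ3=1
row 1: diag=4, rhs=-72; c'=1/4, d'=-18
row 2: denom=6−1·1/4=23/4; d'=(69−1·-18)/(23/4)=348/23
row 3: denom=10−2·8/23=214/23; d'=(-15−2·348/23)/(214/23)=-1041/214
back: M3=-1041/214
back: M2=348/23−8/23·-1041/214=1800/107
back: M1=-18−1/4·1800/107=-2376/107
M: M0=0, M1=-2376/107, M2=1800/107, M3=-1041/214, M4=0
seg 0: a=-1, c=M0/2=0, d=(M1−M0)/(6·1)=-396/107, b=Δ0−h0·(2M0+M1)/6=824/107
seg 1: a=3, c=M1/2=-1188/107, d=(M2−M1)/(6·1)=696/107, b=Δ1−h1·(2M1+M2)/6=-364/107
seg 2: a=-5, c=M2/2=900/107, d=(M3−M2)/(6·2)=-1547/856, b=Δ2−h2·(2M2+M3)/6=-652/107
seg 3: a=2, c=M3/2=-1041/428, d=(M4−M3)/(6·3)=347/1284, b=Δ3−h3·(2M3+M4)/6=1255/214
t_q=19/4 → seg 3, τ=3/4; S=2+1255/214·τ+-1041/428·τ²+347/1284·τ³=140911/27392

  seg 0: a=-1 b=824/107 c=0 d=-396/107
  seg 1: a=3 b=-364/107 c=-1188/107 d=696/107
  seg 2: a=-5 b=-652/107 c=900/107 d=-1547/856
  seg 3: a=2 b=1255/214 c=-1041/428 d=347/1284
S(19/4) = 140911/27392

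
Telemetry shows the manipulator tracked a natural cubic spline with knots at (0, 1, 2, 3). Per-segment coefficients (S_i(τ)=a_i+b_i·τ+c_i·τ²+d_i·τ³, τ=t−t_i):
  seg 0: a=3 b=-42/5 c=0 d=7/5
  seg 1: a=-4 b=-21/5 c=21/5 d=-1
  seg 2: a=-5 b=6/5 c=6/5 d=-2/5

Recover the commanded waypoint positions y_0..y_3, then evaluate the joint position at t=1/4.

y_0=3 y_1=-4 y_2=-5 y_3=-3
S(1/4) = 59/64

y_0 = S_0(0) = a_0 = 3
y_1 = S_1(0) = a_1 = -4
y_2 = S_2(0) = a_2 = -5
y_3 = S_2(1) = -3
t_q=1/4 is in segment 0 (τ=1/4); S_0(τ)=59/64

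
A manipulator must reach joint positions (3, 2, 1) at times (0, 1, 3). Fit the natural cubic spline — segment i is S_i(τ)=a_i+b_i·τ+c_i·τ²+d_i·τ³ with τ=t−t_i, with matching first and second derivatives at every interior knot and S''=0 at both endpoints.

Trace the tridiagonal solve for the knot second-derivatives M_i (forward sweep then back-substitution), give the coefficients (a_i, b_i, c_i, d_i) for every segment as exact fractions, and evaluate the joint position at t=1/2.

Δ: Δ0=-1, Δ1=-1/2
row 1: diag=6, rhs=3; c'=1/3, d'=1/2
back: M1=1/2
M: M0=0, M1=1/2, M2=0
seg 0: a=3, c=M0/2=0, d=(M1−M0)/(6·1)=1/12, b=Δ0−h0·(2M0+M1)/6=-13/12
seg 1: a=2, c=M1/2=1/4, d=(M2−M1)/(6·2)=-1/24, b=Δ1−h1·(2M1+M2)/6=-5/6
t_q=1/2 → seg 0, τ=1/2; S=3+-13/12·τ+0·τ²+1/12·τ³=79/32

  seg 0: a=3 b=-13/12 c=0 d=1/12
  seg 1: a=2 b=-5/6 c=1/4 d=-1/24
S(1/2) = 79/32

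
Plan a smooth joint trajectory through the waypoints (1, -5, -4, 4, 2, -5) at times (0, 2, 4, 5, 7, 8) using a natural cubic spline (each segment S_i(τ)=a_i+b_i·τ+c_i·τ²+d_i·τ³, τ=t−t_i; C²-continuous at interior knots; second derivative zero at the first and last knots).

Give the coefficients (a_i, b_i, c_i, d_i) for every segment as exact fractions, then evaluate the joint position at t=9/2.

Δ: Δ0=-3, Δ1=1/2, Δ2=8, Δ3=-1, Δ4=-7
row 1: diag=8, rhs=21; c'=1/4, d'=21/8
row 2: denom=6−2·1/4=11/2; d'=(45−2·21/8)/(11/2)=159/22
row 3: denom=6−1·2/11=64/11; d'=(-54−1·159/22)/(64/11)=-1347/128
row 4: denom=6−2·11/32=85/16; d'=(-36−2·-1347/128)/(85/16)=-957/340
back: M4=-957/340
back: M3=-1347/128−11/32·-957/340=-3249/340
back: M2=159/22−2/11·-3249/340=762/85
back: M1=21/8−1/4·762/85=261/680
M: M0=0, M1=261/680, M2=762/85, M3=-3249/340, M4=-957/340, M5=0
seg 0: a=1, c=M0/2=0, d=(M1−M0)/(6·2)=87/2720, b=Δ0−h0·(2M0+M1)/6=-2127/680
seg 1: a=-5, c=M1/2=261/1360, d=(M2−M1)/(6·2)=389/544, b=Δ1−h1·(2M1+M2)/6=-933/340
seg 2: a=-4, c=M2/2=381/85, d=(M3−M2)/(6·1)=-2099/680, b=Δ2−h2·(2M2+M3)/6=4491/680
seg 3: a=4, c=M3/2=-3249/680, d=(M4−M3)/(6·2)=191/340, b=Δ3−h3·(2M3+M4)/6=429/68
seg 4: a=2, c=M4/2=-957/680, d=(M5−M4)/(6·1)=319/680, b=Δ4−h4·(2M4+M5)/6=-2061/340
t_q=9/2 → seg 2, τ=1/2; S=-4+4491/680·τ+381/85·τ²+-2099/680·τ³=201/5440

  seg 0: a=1 b=-2127/680 c=0 d=87/2720
  seg 1: a=-5 b=-933/340 c=261/1360 d=389/544
  seg 2: a=-4 b=4491/680 c=381/85 d=-2099/680
  seg 3: a=4 b=429/68 c=-3249/680 d=191/340
  seg 4: a=2 b=-2061/340 c=-957/680 d=319/680
S(9/2) = 201/5440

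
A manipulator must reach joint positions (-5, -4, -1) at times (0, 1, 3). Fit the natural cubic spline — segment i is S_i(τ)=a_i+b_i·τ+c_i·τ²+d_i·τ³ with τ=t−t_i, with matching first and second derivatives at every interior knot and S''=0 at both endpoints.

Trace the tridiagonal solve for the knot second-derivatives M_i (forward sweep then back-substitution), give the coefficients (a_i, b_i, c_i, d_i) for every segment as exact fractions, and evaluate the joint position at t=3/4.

  seg 0: a=-5 b=11/12 c=0 d=1/12
  seg 1: a=-4 b=7/6 c=1/4 d=-1/24
S(3/4) = -1095/256

Δ: Δ0=1, Δ1=3/2
row 1: diag=6, rhs=3; c'=1/3, d'=1/2
back: M1=1/2
M: M0=0, M1=1/2, M2=0
seg 0: a=-5, c=M0/2=0, d=(M1−M0)/(6·1)=1/12, b=Δ0−h0·(2M0+M1)/6=11/12
seg 1: a=-4, c=M1/2=1/4, d=(M2−M1)/(6·2)=-1/24, b=Δ1−h1·(2M1+M2)/6=7/6
t_q=3/4 → seg 0, τ=3/4; S=-5+11/12·τ+0·τ²+1/12·τ³=-1095/256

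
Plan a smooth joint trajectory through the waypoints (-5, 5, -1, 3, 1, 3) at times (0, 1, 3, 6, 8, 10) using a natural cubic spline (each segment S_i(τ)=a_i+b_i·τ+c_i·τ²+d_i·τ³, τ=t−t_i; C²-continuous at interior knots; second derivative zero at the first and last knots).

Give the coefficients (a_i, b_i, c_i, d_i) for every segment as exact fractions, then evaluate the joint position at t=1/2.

  seg 0: a=-5 b=8996/717 c=0 d=-1826/717
  seg 1: a=5 b=3518/717 c=-1826/239 d=5287/2868
  seg 2: a=-1 b=-2533/717 c=1635/478 d=-2579/4302
  seg 3: a=3 b=1153/1434 c=-472/239 d=3077/5736
  seg 4: a=1 b=-472/717 c=1189/956 d=-1189/5736
S(1/2) = 913/956

Δ: Δ0=10, Δ1=-3, Δ2=4/3, Δ3=-1, Δ4=1
row 1: diag=6, rhs=-78; c'=1/3, d'=-13
row 2: denom=10−2·1/3=28/3; d'=(26−2·-13)/(28/3)=39/7
row 3: denom=10−3·9/28=253/28; d'=(-14−3·39/7)/(253/28)=-860/253
row 4: denom=8−2·56/253=1912/253; d'=(12−2·-860/253)/(1912/253)=1189/478
back: M4=1189/478
back: M3=-860/253−56/253·1189/478=-944/239
back: M2=39/7−9/28·-944/239=1635/239
back: M1=-13−1/3·1635/239=-3652/239
M: M0=0, M1=-3652/239, M2=1635/239, M3=-944/239, M4=1189/478, M5=0
seg 0: a=-5, c=M0/2=0, d=(M1−M0)/(6·1)=-1826/717, b=Δ0−h0·(2M0+M1)/6=8996/717
seg 1: a=5, c=M1/2=-1826/239, d=(M2−M1)/(6·2)=5287/2868, b=Δ1−h1·(2M1+M2)/6=3518/717
seg 2: a=-1, c=M2/2=1635/478, d=(M3−M2)/(6·3)=-2579/4302, b=Δ2−h2·(2M2+M3)/6=-2533/717
seg 3: a=3, c=M3/2=-472/239, d=(M4−M3)/(6·2)=3077/5736, b=Δ3−h3·(2M3+M4)/6=1153/1434
seg 4: a=1, c=M4/2=1189/956, d=(M5−M4)/(6·2)=-1189/5736, b=Δ4−h4·(2M4+M5)/6=-472/717
t_q=1/2 → seg 0, τ=1/2; S=-5+8996/717·τ+0·τ²+-1826/717·τ³=913/956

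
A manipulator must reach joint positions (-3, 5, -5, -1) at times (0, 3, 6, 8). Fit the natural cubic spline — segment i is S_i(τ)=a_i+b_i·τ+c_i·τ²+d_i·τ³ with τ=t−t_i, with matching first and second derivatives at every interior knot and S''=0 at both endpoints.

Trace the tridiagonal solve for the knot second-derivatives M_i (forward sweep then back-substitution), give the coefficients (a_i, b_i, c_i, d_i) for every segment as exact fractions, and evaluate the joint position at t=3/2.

Δ: Δ0=8/3, Δ1=-10/3, Δ2=2
row 1: diag=12, rhs=-36; c'=1/4, d'=-3
row 2: denom=10−3·1/4=37/4; d'=(32−3·-3)/(37/4)=164/37
back: M2=164/37
back: M1=-3−1/4·164/37=-152/37
M: M0=0, M1=-152/37, M2=164/37, M3=0
seg 0: a=-3, c=M0/2=0, d=(M1−M0)/(6·3)=-76/333, b=Δ0−h0·(2M0+M1)/6=524/111
seg 1: a=5, c=M1/2=-76/37, d=(M2−M1)/(6·3)=158/333, b=Δ1−h1·(2M1+M2)/6=-160/111
seg 2: a=-5, c=M2/2=82/37, d=(M3−M2)/(6·2)=-41/111, b=Δ2−h2·(2M2+M3)/6=-106/111
t_q=3/2 → seg 0, τ=3/2; S=-3+524/111·τ+0·τ²+-76/333·τ³=245/74

  seg 0: a=-3 b=524/111 c=0 d=-76/333
  seg 1: a=5 b=-160/111 c=-76/37 d=158/333
  seg 2: a=-5 b=-106/111 c=82/37 d=-41/111
S(3/2) = 245/74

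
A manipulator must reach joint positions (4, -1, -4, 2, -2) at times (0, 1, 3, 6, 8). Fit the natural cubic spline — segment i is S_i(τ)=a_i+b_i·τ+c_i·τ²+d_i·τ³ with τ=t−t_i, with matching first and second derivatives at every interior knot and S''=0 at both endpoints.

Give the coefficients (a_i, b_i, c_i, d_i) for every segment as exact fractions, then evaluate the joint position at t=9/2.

  seg 0: a=4 b=-5509/1012 c=0 d=449/1012
  seg 1: a=-1 b=-2081/506 c=1347/1012 d=-25/2024
  seg 2: a=-4 b=269/253 c=318/253 d=-239/759
  seg 3: a=2 b=26/253 c=-399/253 d=133/506
S(9/2) = -1295/2024

Δ: Δ0=-5, Δ1=-3/2, Δ2=2, Δ3=-2
row 1: diag=6, rhs=21; c'=1/3, d'=7/2
row 2: denom=10−2·1/3=28/3; d'=(21−2·7/2)/(28/3)=3/2
row 3: denom=10−3·9/28=253/28; d'=(-24−3·3/2)/(253/28)=-798/253
back: M3=-798/253
back: M2=3/2−9/28·-798/253=636/253
back: M1=7/2−1/3·636/253=1347/506
M: M0=0, M1=1347/506, M2=636/253, M3=-798/253, M4=0
seg 0: a=4, c=M0/2=0, d=(M1−M0)/(6·1)=449/1012, b=Δ0−h0·(2M0+M1)/6=-5509/1012
seg 1: a=-1, c=M1/2=1347/1012, d=(M2−M1)/(6·2)=-25/2024, b=Δ1−h1·(2M1+M2)/6=-2081/506
seg 2: a=-4, c=M2/2=318/253, d=(M3−M2)/(6·3)=-239/759, b=Δ2−h2·(2M2+M3)/6=269/253
seg 3: a=2, c=M3/2=-399/253, d=(M4−M3)/(6·2)=133/506, b=Δ3−h3·(2M3+M4)/6=26/253
t_q=9/2 → seg 2, τ=3/2; S=-4+269/253·τ+318/253·τ²+-239/759·τ³=-1295/2024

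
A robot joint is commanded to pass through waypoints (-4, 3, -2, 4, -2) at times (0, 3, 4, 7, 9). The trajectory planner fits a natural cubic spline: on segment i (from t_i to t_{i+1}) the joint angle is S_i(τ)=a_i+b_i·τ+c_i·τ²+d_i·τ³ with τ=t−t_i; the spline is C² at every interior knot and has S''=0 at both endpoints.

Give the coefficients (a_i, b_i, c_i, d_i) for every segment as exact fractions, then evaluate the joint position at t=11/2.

Δ: Δ0=7/3, Δ1=-5, Δ2=2, Δ3=-3
row 1: diag=8, rhs=-44; c'=1/8, d'=-11/2
row 2: denom=8−1·1/8=63/8; d'=(42−1·-11/2)/(63/8)=380/63
row 3: denom=10−3·8/21=62/7; d'=(-30−3·380/63)/(62/7)=-505/93
back: M3=-505/93
back: M2=380/63−8/21·-505/93=2260/279
back: M1=-11/2−1/8·2260/279=-1817/279
M: M0=0, M1=-1817/279, M2=2260/279, M3=-505/93, M4=0
seg 0: a=-4, c=M0/2=0, d=(M1−M0)/(6·3)=-1817/5022, b=Δ0−h0·(2M0+M1)/6=3119/558
seg 1: a=3, c=M1/2=-1817/558, d=(M2−M1)/(6·1)=151/62, b=Δ1−h1·(2M1+M2)/6=-1166/279
seg 2: a=-2, c=M2/2=1130/279, d=(M3−M2)/(6·3)=-3775/5022, b=Δ2−h2·(2M2+M3)/6=-1889/558
seg 3: a=4, c=M3/2=-505/186, d=(M4−M3)/(6·2)=505/1116, b=Δ3−h3·(2M3+M4)/6=173/279
t_q=11/2 → seg 2, τ=3/2; S=-2+-1889/558·τ+1130/279·τ²+-3775/5022·τ³=-249/496

  seg 0: a=-4 b=3119/558 c=0 d=-1817/5022
  seg 1: a=3 b=-1166/279 c=-1817/558 d=151/62
  seg 2: a=-2 b=-1889/558 c=1130/279 d=-3775/5022
  seg 3: a=4 b=173/279 c=-505/186 d=505/1116
S(11/2) = -249/496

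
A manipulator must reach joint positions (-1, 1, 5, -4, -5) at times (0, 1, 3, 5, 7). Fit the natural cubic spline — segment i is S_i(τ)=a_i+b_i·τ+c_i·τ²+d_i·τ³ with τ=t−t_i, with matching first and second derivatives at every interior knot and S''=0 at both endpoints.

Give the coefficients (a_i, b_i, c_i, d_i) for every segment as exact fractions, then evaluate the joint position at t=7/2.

Δ: Δ0=2, Δ1=2, Δ2=-9/2, Δ3=-1/2
row 1: diag=6, rhs=0; c'=1/3, d'=0
row 2: denom=8−2·1/3=22/3; d'=(-39−2·0)/(22/3)=-117/22
row 3: denom=8−2·3/11=82/11; d'=(24−2·-117/22)/(82/11)=381/82
back: M3=381/82
back: M2=-117/22−3/11·381/82=-270/41
back: M1=0−1/3·-270/41=90/41
M: M0=0, M1=90/41, M2=-270/41, M3=381/82, M4=0
seg 0: a=-1, c=M0/2=0, d=(M1−M0)/(6·1)=15/41, b=Δ0−h0·(2M0+M1)/6=67/41
seg 1: a=1, c=M1/2=45/41, d=(M2−M1)/(6·2)=-30/41, b=Δ1−h1·(2M1+M2)/6=112/41
seg 2: a=5, c=M2/2=-135/41, d=(M3−M2)/(6·2)=307/328, b=Δ2−h2·(2M2+M3)/6=-68/41
seg 3: a=-4, c=M3/2=381/164, d=(M4−M3)/(6·2)=-127/328, b=Δ3−h3·(2M3+M4)/6=-295/82
t_q=7/2 → seg 2, τ=1/2; S=5+-68/41·τ+-135/41·τ²+307/328·τ³=9091/2624

  seg 0: a=-1 b=67/41 c=0 d=15/41
  seg 1: a=1 b=112/41 c=45/41 d=-30/41
  seg 2: a=5 b=-68/41 c=-135/41 d=307/328
  seg 3: a=-4 b=-295/82 c=381/164 d=-127/328
S(7/2) = 9091/2624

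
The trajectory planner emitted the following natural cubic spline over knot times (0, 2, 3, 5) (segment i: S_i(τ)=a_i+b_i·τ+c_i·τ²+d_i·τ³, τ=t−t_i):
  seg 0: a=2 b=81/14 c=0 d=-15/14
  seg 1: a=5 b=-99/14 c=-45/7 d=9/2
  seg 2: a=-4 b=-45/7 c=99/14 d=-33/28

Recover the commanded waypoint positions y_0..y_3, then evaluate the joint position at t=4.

y_0 = S_0(0) = a_0 = 2
y_1 = S_1(0) = a_1 = 5
y_2 = S_2(0) = a_2 = -4
y_3 = S_2(2) = 2
t_q=4 is in segment 2 (τ=1); S_2(τ)=-127/28

y_0=2 y_1=5 y_2=-4 y_3=2
S(4) = -127/28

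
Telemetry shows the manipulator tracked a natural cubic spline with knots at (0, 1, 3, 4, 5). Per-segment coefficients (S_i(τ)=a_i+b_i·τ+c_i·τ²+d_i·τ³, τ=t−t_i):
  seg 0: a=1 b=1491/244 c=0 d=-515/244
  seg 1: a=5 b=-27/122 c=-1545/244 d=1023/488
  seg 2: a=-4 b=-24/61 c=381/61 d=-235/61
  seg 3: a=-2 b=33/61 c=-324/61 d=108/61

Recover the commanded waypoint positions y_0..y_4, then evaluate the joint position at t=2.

y_0 = S_0(0) = a_0 = 1
y_1 = S_1(0) = a_1 = 5
y_2 = S_2(0) = a_2 = -4
y_3 = S_3(0) = a_3 = -2
y_4 = S_3(1) = -5
t_q=2 is in segment 1 (τ=1); S_1(τ)=265/488

y_0=1 y_1=5 y_2=-4 y_3=-2 y_4=-5
S(2) = 265/488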